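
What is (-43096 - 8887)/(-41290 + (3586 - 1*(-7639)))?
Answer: 51983/30065 ≈ 1.7290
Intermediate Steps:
(-43096 - 8887)/(-41290 + (3586 - 1*(-7639))) = -51983/(-41290 + (3586 + 7639)) = -51983/(-41290 + 11225) = -51983/(-30065) = -51983*(-1/30065) = 51983/30065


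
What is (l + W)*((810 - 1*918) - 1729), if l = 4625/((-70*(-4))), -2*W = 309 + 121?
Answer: 20418255/56 ≈ 3.6461e+5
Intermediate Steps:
W = -215 (W = -(309 + 121)/2 = -1/2*430 = -215)
l = 925/56 (l = 4625/280 = 4625*(1/280) = 925/56 ≈ 16.518)
(l + W)*((810 - 1*918) - 1729) = (925/56 - 215)*((810 - 1*918) - 1729) = -11115*((810 - 918) - 1729)/56 = -11115*(-108 - 1729)/56 = -11115/56*(-1837) = 20418255/56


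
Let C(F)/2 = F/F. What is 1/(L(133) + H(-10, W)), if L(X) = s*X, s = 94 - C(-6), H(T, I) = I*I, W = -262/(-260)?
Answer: 16900/206805561 ≈ 8.1719e-5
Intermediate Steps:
C(F) = 2 (C(F) = 2*(F/F) = 2*1 = 2)
W = 131/130 (W = -262*(-1/260) = 131/130 ≈ 1.0077)
H(T, I) = I²
s = 92 (s = 94 - 1*2 = 94 - 2 = 92)
L(X) = 92*X
1/(L(133) + H(-10, W)) = 1/(92*133 + (131/130)²) = 1/(12236 + 17161/16900) = 1/(206805561/16900) = 16900/206805561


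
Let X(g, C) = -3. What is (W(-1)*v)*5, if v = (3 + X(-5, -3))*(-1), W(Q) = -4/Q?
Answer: 0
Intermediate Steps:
v = 0 (v = (3 - 3)*(-1) = 0*(-1) = 0)
(W(-1)*v)*5 = (-4/(-1)*0)*5 = (-4*(-1)*0)*5 = (4*0)*5 = 0*5 = 0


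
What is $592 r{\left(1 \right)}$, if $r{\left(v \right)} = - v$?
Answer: $-592$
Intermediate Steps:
$592 r{\left(1 \right)} = 592 \left(\left(-1\right) 1\right) = 592 \left(-1\right) = -592$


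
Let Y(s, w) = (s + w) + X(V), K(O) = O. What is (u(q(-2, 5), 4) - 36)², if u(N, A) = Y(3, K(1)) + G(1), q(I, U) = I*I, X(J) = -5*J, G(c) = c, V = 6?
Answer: 3721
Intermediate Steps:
Y(s, w) = -30 + s + w (Y(s, w) = (s + w) - 5*6 = (s + w) - 30 = -30 + s + w)
q(I, U) = I²
u(N, A) = -25 (u(N, A) = (-30 + 3 + 1) + 1 = -26 + 1 = -25)
(u(q(-2, 5), 4) - 36)² = (-25 - 36)² = (-61)² = 3721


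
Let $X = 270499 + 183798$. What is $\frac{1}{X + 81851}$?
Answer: $\frac{1}{536148} \approx 1.8652 \cdot 10^{-6}$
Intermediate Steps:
$X = 454297$
$\frac{1}{X + 81851} = \frac{1}{454297 + 81851} = \frac{1}{536148}$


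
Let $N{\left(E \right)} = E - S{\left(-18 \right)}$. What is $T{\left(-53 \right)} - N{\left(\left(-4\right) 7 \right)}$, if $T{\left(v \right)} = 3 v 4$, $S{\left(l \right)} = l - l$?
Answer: $-608$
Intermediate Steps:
$S{\left(l \right)} = 0$
$T{\left(v \right)} = 12 v$
$N{\left(E \right)} = E$ ($N{\left(E \right)} = E - 0 = E + 0 = E$)
$T{\left(-53 \right)} - N{\left(\left(-4\right) 7 \right)} = 12 \left(-53\right) - \left(-4\right) 7 = -636 - -28 = -636 + 28 = -608$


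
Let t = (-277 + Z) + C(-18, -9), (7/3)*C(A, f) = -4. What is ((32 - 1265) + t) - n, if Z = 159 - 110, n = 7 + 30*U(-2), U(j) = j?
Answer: -9868/7 ≈ -1409.7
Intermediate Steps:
C(A, f) = -12/7 (C(A, f) = (3/7)*(-4) = -12/7)
n = -53 (n = 7 + 30*(-2) = 7 - 60 = -53)
Z = 49
t = -1608/7 (t = (-277 + 49) - 12/7 = -228 - 12/7 = -1608/7 ≈ -229.71)
((32 - 1265) + t) - n = ((32 - 1265) - 1608/7) - 1*(-53) = (-1233 - 1608/7) + 53 = -10239/7 + 53 = -9868/7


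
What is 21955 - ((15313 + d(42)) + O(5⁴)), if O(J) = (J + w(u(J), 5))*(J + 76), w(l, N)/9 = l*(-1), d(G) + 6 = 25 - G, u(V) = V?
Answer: 3511665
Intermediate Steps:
d(G) = 19 - G (d(G) = -6 + (25 - G) = 19 - G)
w(l, N) = -9*l (w(l, N) = 9*(l*(-1)) = 9*(-l) = -9*l)
O(J) = -8*J*(76 + J) (O(J) = (J - 9*J)*(J + 76) = (-8*J)*(76 + J) = -8*J*(76 + J))
21955 - ((15313 + d(42)) + O(5⁴)) = 21955 - ((15313 + (19 - 1*42)) + 8*5⁴*(-76 - 1*5⁴)) = 21955 - ((15313 + (19 - 42)) + 8*625*(-76 - 1*625)) = 21955 - ((15313 - 23) + 8*625*(-76 - 625)) = 21955 - (15290 + 8*625*(-701)) = 21955 - (15290 - 3505000) = 21955 - 1*(-3489710) = 21955 + 3489710 = 3511665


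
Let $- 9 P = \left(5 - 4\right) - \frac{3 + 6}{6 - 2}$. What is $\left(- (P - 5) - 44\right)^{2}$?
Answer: $\frac{1985281}{1296} \approx 1531.9$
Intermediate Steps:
$P = \frac{5}{36}$ ($P = - \frac{\left(5 - 4\right) - \frac{3 + 6}{6 - 2}}{9} = - \frac{1 - \frac{9}{4}}{9} = \left(- \frac{1}{9}\right) \left(- \frac{5}{4}\right) = \frac{5}{36} \approx 0.13889$)
$\left(- (P - 5) - 44\right)^{2} = \left(- (\frac{5}{36} - 5) - 44\right)^{2} = \left(\left(-1\right) \left(- \frac{175}{36}\right) - 44\right)^{2} = \left(\frac{175}{36} - 44\right)^{2} = \left(- \frac{1409}{36}\right)^{2} = \frac{1985281}{1296}$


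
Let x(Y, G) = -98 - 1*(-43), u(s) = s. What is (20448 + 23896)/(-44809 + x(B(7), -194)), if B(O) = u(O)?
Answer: -5543/5608 ≈ -0.98841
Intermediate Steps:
B(O) = O
x(Y, G) = -55 (x(Y, G) = -98 + 43 = -55)
(20448 + 23896)/(-44809 + x(B(7), -194)) = (20448 + 23896)/(-44809 - 55) = 44344/(-44864) = 44344*(-1/44864) = -5543/5608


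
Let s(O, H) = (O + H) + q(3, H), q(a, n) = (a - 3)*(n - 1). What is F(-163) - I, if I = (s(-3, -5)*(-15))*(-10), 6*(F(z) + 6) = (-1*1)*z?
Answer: 7327/6 ≈ 1221.2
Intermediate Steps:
q(a, n) = (-1 + n)*(-3 + a) (q(a, n) = (-3 + a)*(-1 + n) = (-1 + n)*(-3 + a))
F(z) = -6 - z/6 (F(z) = -6 + ((-1*1)*z)/6 = -6 + (-z)/6 = -6 - z/6)
s(O, H) = H + O (s(O, H) = (O + H) + (3 - 1*3 - 3*H + 3*H) = (H + O) + (3 - 3 - 3*H + 3*H) = (H + O) + 0 = H + O)
I = -1200 (I = ((-5 - 3)*(-15))*(-10) = -8*(-15)*(-10) = 120*(-10) = -1200)
F(-163) - I = (-6 - 1/6*(-163)) - 1*(-1200) = (-6 + 163/6) + 1200 = 127/6 + 1200 = 7327/6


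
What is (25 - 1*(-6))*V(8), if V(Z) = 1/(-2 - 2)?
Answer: -31/4 ≈ -7.7500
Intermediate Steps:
V(Z) = -1/4 (V(Z) = 1/(-4) = -1/4)
(25 - 1*(-6))*V(8) = (25 - 1*(-6))*(-1/4) = (25 + 6)*(-1/4) = 31*(-1/4) = -31/4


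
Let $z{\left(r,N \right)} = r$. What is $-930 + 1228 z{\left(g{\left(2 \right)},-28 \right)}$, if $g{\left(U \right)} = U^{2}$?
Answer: $3982$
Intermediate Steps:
$-930 + 1228 z{\left(g{\left(2 \right)},-28 \right)} = -930 + 1228 \cdot 2^{2} = -930 + 1228 \cdot 4 = -930 + 4912 = 3982$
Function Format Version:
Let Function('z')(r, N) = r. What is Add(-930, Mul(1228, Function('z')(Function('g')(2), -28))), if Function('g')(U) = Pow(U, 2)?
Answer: 3982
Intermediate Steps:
Add(-930, Mul(1228, Function('z')(Function('g')(2), -28))) = Add(-930, Mul(1228, Pow(2, 2))) = Add(-930, Mul(1228, 4)) = Add(-930, 4912) = 3982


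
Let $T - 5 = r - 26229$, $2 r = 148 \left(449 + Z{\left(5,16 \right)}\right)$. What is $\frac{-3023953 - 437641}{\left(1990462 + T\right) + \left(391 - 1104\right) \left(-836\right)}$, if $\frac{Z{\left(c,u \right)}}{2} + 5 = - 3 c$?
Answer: $- \frac{1730797}{1295286} \approx -1.3362$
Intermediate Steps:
$Z{\left(c,u \right)} = -10 - 6 c$ ($Z{\left(c,u \right)} = -10 + 2 \left(- 3 c\right) = -10 - 6 c$)
$r = 30266$ ($r = \frac{148 \left(449 - 40\right)}{2} = \frac{148 \cdot 409}{2} = \frac{1}{2} \cdot 60532 = 30266$)
$T = 4042$ ($T = 5 + \left(30266 - 26229\right) = 5 + 4037 = 4042$)
$\frac{-3023953 - 437641}{\left(1990462 + T\right) + \left(391 - 1104\right) \left(-836\right)} = \frac{-3023953 - 437641}{\left(1990462 + 4042\right) + \left(391 - 1104\right) \left(-836\right)} = - \frac{3461594}{1994504 - -596068} = - \frac{3461594}{1994504 + 596068} = - \frac{3461594}{2590572} = \left(-3461594\right) \frac{1}{2590572} = - \frac{1730797}{1295286}$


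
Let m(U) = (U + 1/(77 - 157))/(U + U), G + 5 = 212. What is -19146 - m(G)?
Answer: -634132079/33120 ≈ -19147.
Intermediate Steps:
G = 207 (G = -5 + 212 = 207)
m(U) = (-1/80 + U)/(2*U) (m(U) = (U + 1/(-80))/((2*U)) = (U - 1/80)*(1/(2*U)) = (-1/80 + U)*(1/(2*U)) = (-1/80 + U)/(2*U))
-19146 - m(G) = -19146 - (-1 + 80*207)/(160*207) = -19146 - (-1 + 16560)/(160*207) = -19146 - 16559/(160*207) = -19146 - 1*16559/33120 = -19146 - 16559/33120 = -634132079/33120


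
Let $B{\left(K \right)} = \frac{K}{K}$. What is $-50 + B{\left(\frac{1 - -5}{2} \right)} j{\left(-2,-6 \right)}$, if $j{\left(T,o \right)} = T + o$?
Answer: $-58$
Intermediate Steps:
$B{\left(K \right)} = 1$
$-50 + B{\left(\frac{1 - -5}{2} \right)} j{\left(-2,-6 \right)} = -50 + 1 \left(-2 - 6\right) = -50 + 1 \left(-8\right) = -50 - 8 = -58$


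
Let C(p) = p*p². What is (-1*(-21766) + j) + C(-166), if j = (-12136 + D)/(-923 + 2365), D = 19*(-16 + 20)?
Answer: -3282380160/721 ≈ -4.5525e+6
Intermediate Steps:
D = 76 (D = 19*4 = 76)
C(p) = p³
j = -6030/721 (j = (-12136 + 76)/(-923 + 2365) = -12060/1442 = -12060*1/1442 = -6030/721 ≈ -8.3634)
(-1*(-21766) + j) + C(-166) = (-1*(-21766) - 6030/721) + (-166)³ = (21766 - 6030/721) - 4574296 = 15687256/721 - 4574296 = -3282380160/721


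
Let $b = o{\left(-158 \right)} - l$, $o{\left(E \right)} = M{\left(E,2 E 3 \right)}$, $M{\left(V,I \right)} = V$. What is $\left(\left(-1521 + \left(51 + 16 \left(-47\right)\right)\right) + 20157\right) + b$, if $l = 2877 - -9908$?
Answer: $4992$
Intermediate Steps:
$o{\left(E \right)} = E$
$l = 12785$ ($l = 2877 + 9908 = 12785$)
$b = -12943$ ($b = -158 - 12785 = -12943$)
$\left(\left(-1521 + \left(51 + 16 \left(-47\right)\right)\right) + 20157\right) + b = \left(\left(-1521 + \left(51 + 16 \left(-47\right)\right)\right) + 20157\right) - 12943 = \left(\left(-1521 + \left(51 - 752\right)\right) + 20157\right) - 12943 = \left(\left(-1521 - 701\right) + 20157\right) - 12943 = \left(-2222 + 20157\right) - 12943 = 17935 - 12943 = 4992$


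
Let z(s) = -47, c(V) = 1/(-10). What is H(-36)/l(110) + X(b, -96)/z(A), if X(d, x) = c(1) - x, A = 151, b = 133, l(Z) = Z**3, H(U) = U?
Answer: -15955574/7819625 ≈ -2.0405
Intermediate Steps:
c(V) = -1/10
X(d, x) = -1/10 - x
H(-36)/l(110) + X(b, -96)/z(A) = -36/(110**3) + (-1/10 - 1*(-96))/(-47) = -36/1331000 + (-1/10 + 96)*(-1/47) = -36*1/1331000 + (959/10)*(-1/47) = -9/332750 - 959/470 = -15955574/7819625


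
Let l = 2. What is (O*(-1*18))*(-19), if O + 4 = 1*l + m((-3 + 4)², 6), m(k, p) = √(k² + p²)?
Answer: -684 + 342*√37 ≈ 1396.3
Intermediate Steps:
O = -2 + √37 (O = -4 + (1*2 + √(((-3 + 4)²)² + 6²)) = -4 + (2 + √((1²)² + 36)) = -4 + (2 + √(1² + 36)) = -4 + (2 + √(1 + 36)) = -4 + (2 + √37) = -2 + √37 ≈ 4.0828)
(O*(-1*18))*(-19) = ((-2 + √37)*(-1*18))*(-19) = ((-2 + √37)*(-18))*(-19) = (36 - 18*√37)*(-19) = -684 + 342*√37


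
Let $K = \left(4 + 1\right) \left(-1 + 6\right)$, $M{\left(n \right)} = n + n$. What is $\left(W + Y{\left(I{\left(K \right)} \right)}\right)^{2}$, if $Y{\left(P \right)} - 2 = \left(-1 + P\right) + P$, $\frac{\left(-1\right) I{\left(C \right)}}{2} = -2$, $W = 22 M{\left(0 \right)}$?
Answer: $81$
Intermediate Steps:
$M{\left(n \right)} = 2 n$
$W = 0$ ($W = 22 \cdot 2 \cdot 0 = 22 \cdot 0 = 0$)
$K = 25$ ($K = 5 \cdot 5 = 25$)
$I{\left(C \right)} = 4$ ($I{\left(C \right)} = \left(-2\right) \left(-2\right) = 4$)
$Y{\left(P \right)} = 1 + 2 P$ ($Y{\left(P \right)} = 2 + \left(\left(-1 + P\right) + P\right) = 2 + \left(-1 + 2 P\right) = 1 + 2 P$)
$\left(W + Y{\left(I{\left(K \right)} \right)}\right)^{2} = \left(0 + \left(1 + 2 \cdot 4\right)\right)^{2} = \left(0 + \left(1 + 8\right)\right)^{2} = \left(0 + 9\right)^{2} = 9^{2} = 81$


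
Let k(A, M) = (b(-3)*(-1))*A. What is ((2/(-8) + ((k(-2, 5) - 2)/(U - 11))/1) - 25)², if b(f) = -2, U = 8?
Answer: 8649/16 ≈ 540.56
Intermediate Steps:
k(A, M) = 2*A (k(A, M) = (-2*(-1))*A = 2*A)
((2/(-8) + ((k(-2, 5) - 2)/(U - 11))/1) - 25)² = ((2/(-8) + ((2*(-2) - 2)/(8 - 11))/1) - 25)² = ((2*(-⅛) + ((-4 - 2)/(-3))*1) - 25)² = ((-¼ - 6*(-⅓)*1) - 25)² = ((-¼ + 2*1) - 25)² = ((-¼ + 2) - 25)² = (7/4 - 25)² = (-93/4)² = 8649/16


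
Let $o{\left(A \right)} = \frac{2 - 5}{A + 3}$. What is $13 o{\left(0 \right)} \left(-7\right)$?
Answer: $91$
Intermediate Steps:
$o{\left(A \right)} = - \frac{3}{3 + A}$
$13 o{\left(0 \right)} \left(-7\right) = 13 \left(- \frac{3}{3 + 0}\right) \left(-7\right) = 13 \left(- \frac{3}{3}\right) \left(-7\right) = 13 \left(\left(-3\right) \frac{1}{3}\right) \left(-7\right) = 13 \left(-1\right) \left(-7\right) = \left(-13\right) \left(-7\right) = 91$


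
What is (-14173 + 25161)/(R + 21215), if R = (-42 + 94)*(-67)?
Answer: 10988/17731 ≈ 0.61971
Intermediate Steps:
R = -3484 (R = 52*(-67) = -3484)
(-14173 + 25161)/(R + 21215) = (-14173 + 25161)/(-3484 + 21215) = 10988/17731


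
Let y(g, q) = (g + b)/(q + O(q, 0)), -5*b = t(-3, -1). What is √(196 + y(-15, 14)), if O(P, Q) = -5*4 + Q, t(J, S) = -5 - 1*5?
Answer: √7134/6 ≈ 14.077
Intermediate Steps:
t(J, S) = -10 (t(J, S) = -5 - 5 = -10)
b = 2 (b = -⅕*(-10) = 2)
O(P, Q) = -20 + Q
y(g, q) = (2 + g)/(-20 + q) (y(g, q) = (g + 2)/(q + (-20 + 0)) = (2 + g)/(q - 20) = (2 + g)/(-20 + q))
√(196 + y(-15, 14)) = √(196 + (2 - 15)/(-20 + 14)) = √(196 - 13/(-6)) = √(196 - ⅙*(-13)) = √(196 + 13/6) = √(1189/6) = √7134/6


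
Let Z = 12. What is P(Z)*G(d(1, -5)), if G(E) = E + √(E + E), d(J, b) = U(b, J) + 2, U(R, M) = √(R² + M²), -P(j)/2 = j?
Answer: -48 - 24*√26 - 24*√(4 + 2*√26) ≈ -260.81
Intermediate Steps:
P(j) = -2*j
U(R, M) = √(M² + R²)
d(J, b) = 2 + √(J² + b²) (d(J, b) = √(J² + b²) + 2 = 2 + √(J² + b²))
G(E) = E + √2*√E (G(E) = E + √(2*E) = E + √2*√E)
P(Z)*G(d(1, -5)) = (-2*12)*((2 + √(1² + (-5)²)) + √2*√(2 + √(1² + (-5)²))) = -24*((2 + √(1 + 25)) + √2*√(2 + √(1 + 25))) = -24*((2 + √26) + √2*√(2 + √26)) = -24*(2 + √26 + √2*√(2 + √26)) = -48 - 24*√26 - 24*√2*√(2 + √26)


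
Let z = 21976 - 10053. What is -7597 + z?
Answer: 4326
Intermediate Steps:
z = 11923
-7597 + z = -7597 + 11923 = 4326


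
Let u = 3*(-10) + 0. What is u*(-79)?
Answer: 2370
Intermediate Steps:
u = -30 (u = -30 + 0 = -30)
u*(-79) = -30*(-79) = 2370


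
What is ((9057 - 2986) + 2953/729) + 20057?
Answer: 19050265/729 ≈ 26132.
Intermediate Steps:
((9057 - 2986) + 2953/729) + 20057 = (6071 + 2953*(1/729)) + 20057 = (6071 + 2953/729) + 20057 = 4428712/729 + 20057 = 19050265/729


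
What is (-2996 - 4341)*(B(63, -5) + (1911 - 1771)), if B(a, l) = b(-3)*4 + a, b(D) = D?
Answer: -1401367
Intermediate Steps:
B(a, l) = -12 + a (B(a, l) = -3*4 + a = -12 + a)
(-2996 - 4341)*(B(63, -5) + (1911 - 1771)) = (-2996 - 4341)*((-12 + 63) + (1911 - 1771)) = -7337*(51 + 140) = -7337*191 = -1401367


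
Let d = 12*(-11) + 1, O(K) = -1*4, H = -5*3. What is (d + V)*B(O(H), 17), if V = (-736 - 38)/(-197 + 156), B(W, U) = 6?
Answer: -27582/41 ≈ -672.73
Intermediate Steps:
H = -15
O(K) = -4
V = 774/41 (V = -774/(-41) = -774*(-1/41) = 774/41 ≈ 18.878)
d = -131 (d = -132 + 1 = -131)
(d + V)*B(O(H), 17) = (-131 + 774/41)*6 = -4597/41*6 = -27582/41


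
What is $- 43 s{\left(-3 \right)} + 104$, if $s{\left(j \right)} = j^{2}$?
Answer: $-283$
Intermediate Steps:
$- 43 s{\left(-3 \right)} + 104 = - 43 \left(-3\right)^{2} + 104 = \left(-43\right) 9 + 104 = -387 + 104 = -283$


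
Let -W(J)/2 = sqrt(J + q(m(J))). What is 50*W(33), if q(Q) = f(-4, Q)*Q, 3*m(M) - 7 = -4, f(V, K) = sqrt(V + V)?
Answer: -100*sqrt(33 + 2*I*sqrt(2)) ≈ -574.98 - 24.596*I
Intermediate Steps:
f(V, K) = sqrt(2)*sqrt(V) (f(V, K) = sqrt(2*V) = sqrt(2)*sqrt(V))
m(M) = 1 (m(M) = 7/3 + (1/3)*(-4) = 7/3 - 4/3 = 1)
q(Q) = 2*I*Q*sqrt(2) (q(Q) = (sqrt(2)*sqrt(-4))*Q = (sqrt(2)*(2*I))*Q = (2*I*sqrt(2))*Q = 2*I*Q*sqrt(2))
W(J) = -2*sqrt(J + 2*I*sqrt(2)) (W(J) = -2*sqrt(J + 2*I*1*sqrt(2)) = -2*sqrt(J + 2*I*sqrt(2)))
50*W(33) = 50*(-2*sqrt(33 + 2*I*sqrt(2))) = -100*sqrt(33 + 2*I*sqrt(2))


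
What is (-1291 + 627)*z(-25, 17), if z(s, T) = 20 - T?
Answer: -1992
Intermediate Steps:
(-1291 + 627)*z(-25, 17) = (-1291 + 627)*(20 - 1*17) = -664*(20 - 17) = -664*3 = -1992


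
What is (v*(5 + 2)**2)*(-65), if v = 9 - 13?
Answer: 12740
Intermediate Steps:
v = -4
(v*(5 + 2)**2)*(-65) = -4*(5 + 2)**2*(-65) = -4*7**2*(-65) = -4*49*(-65) = -196*(-65) = 12740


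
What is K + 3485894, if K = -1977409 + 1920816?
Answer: 3429301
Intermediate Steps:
K = -56593
K + 3485894 = -56593 + 3485894 = 3429301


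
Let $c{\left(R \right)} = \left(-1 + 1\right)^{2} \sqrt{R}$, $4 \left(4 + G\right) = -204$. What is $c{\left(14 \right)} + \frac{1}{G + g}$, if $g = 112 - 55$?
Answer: $\frac{1}{2} \approx 0.5$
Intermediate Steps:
$G = -55$ ($G = -4 + \frac{1}{4} \left(-204\right) = -4 - 51 = -55$)
$g = 57$ ($g = 112 - 55 = 57$)
$c{\left(R \right)} = 0$ ($c{\left(R \right)} = 0^{2} \sqrt{R} = 0 \sqrt{R} = 0$)
$c{\left(14 \right)} + \frac{1}{G + g} = 0 + \frac{1}{-55 + 57} = 0 + \frac{1}{2} = \frac{1}{2}$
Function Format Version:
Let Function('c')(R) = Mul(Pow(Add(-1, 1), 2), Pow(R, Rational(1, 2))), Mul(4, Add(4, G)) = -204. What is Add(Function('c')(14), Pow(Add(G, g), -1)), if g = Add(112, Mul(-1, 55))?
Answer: Rational(1, 2) ≈ 0.50000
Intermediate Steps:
G = -55 (G = Add(-4, Mul(Rational(1, 4), -204)) = Add(-4, -51) = -55)
g = 57 (g = Add(112, -55) = 57)
Function('c')(R) = 0 (Function('c')(R) = Mul(Pow(0, 2), Pow(R, Rational(1, 2))) = Mul(0, Pow(R, Rational(1, 2))) = 0)
Add(Function('c')(14), Pow(Add(G, g), -1)) = Add(0, Pow(Add(-55, 57), -1)) = Add(0, Pow(2, -1)) = Add(0, Rational(1, 2)) = Rational(1, 2)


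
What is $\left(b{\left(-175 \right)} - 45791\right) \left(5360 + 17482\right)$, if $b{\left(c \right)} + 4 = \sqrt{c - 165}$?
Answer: $-1046049390 + 45684 i \sqrt{85} \approx -1.046 \cdot 10^{9} + 4.2119 \cdot 10^{5} i$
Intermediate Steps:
$b{\left(c \right)} = -4 + \sqrt{-165 + c}$ ($b{\left(c \right)} = -4 + \sqrt{c - 165} = -4 + \sqrt{-165 + c}$)
$\left(b{\left(-175 \right)} - 45791\right) \left(5360 + 17482\right) = \left(\left(-4 + \sqrt{-165 - 175}\right) - 45791\right) \left(5360 + 17482\right) = \left(\left(-4 + \sqrt{-340}\right) - 45791\right) 22842 = \left(\left(-4 + 2 i \sqrt{85}\right) - 45791\right) 22842 = \left(-45795 + 2 i \sqrt{85}\right) 22842 = -1046049390 + 45684 i \sqrt{85}$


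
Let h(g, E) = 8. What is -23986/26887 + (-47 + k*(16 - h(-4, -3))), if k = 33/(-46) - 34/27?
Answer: -46246805/725949 ≈ -63.705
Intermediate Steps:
k = -2455/1242 (k = 33*(-1/46) - 34*1/27 = -33/46 - 34/27 = -2455/1242 ≈ -1.9767)
-23986/26887 + (-47 + k*(16 - h(-4, -3))) = -23986/26887 + (-47 - 2455*(16 - 1*8)/1242) = -23986*1/26887 + (-47 - 2455*(16 - 8)/1242) = -23986/26887 + (-47 - 2455/1242*8) = -23986/26887 + (-47 - 9820/621) = -23986/26887 - 39007/621 = -46246805/725949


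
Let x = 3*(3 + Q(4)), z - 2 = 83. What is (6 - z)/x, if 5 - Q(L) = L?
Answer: -79/12 ≈ -6.5833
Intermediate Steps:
z = 85 (z = 2 + 83 = 85)
Q(L) = 5 - L
x = 12 (x = 3*(3 + (5 - 1*4)) = 3*(3 + (5 - 4)) = 3*(3 + 1) = 3*4 = 12)
(6 - z)/x = (6 - 1*85)/12 = (6 - 85)*(1/12) = -79*1/12 = -79/12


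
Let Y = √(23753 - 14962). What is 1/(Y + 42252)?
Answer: 42252/1785222713 - √8791/1785222713 ≈ 2.3615e-5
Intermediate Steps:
Y = √8791 ≈ 93.760
1/(Y + 42252) = 1/(√8791 + 42252) = 1/(42252 + √8791)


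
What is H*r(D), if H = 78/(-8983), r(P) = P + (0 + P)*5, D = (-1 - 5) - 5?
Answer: 396/691 ≈ 0.57308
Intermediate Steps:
D = -11 (D = -6 - 5 = -11)
r(P) = 6*P (r(P) = P + P*5 = P + 5*P = 6*P)
H = -6/691 (H = 78*(-1/8983) = -6/691 ≈ -0.0086831)
H*r(D) = -36*(-11)/691 = -6/691*(-66) = 396/691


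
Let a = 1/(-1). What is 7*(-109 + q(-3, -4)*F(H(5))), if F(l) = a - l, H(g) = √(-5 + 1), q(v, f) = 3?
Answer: -784 - 42*I ≈ -784.0 - 42.0*I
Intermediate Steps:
a = -1
H(g) = 2*I (H(g) = √(-4) = 2*I)
F(l) = -1 - l
7*(-109 + q(-3, -4)*F(H(5))) = 7*(-109 + 3*(-1 - 2*I)) = 7*(-109 + (-3 - 6*I)) = 7*(-112 - 6*I) = -784 - 42*I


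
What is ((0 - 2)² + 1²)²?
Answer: 25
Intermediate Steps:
((0 - 2)² + 1²)² = ((-2)² + 1)² = (4 + 1)² = 5² = 25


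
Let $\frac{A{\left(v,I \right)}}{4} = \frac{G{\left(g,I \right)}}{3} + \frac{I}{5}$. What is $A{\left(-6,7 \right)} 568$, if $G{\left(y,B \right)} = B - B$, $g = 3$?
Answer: $\frac{15904}{5} \approx 3180.8$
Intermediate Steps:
$G{\left(y,B \right)} = 0$
$A{\left(v,I \right)} = \frac{4 I}{5}$ ($A{\left(v,I \right)} = 4 \left(\frac{0}{3} + \frac{I}{5}\right) = 4 \left(0 \cdot \frac{1}{3} + I \frac{1}{5}\right) = 4 \left(0 + \frac{I}{5}\right) = 4 \frac{I}{5} = \frac{4 I}{5}$)
$A{\left(-6,7 \right)} 568 = \frac{4}{5} \cdot 7 \cdot 568 = \frac{28}{5} \cdot 568 = \frac{15904}{5}$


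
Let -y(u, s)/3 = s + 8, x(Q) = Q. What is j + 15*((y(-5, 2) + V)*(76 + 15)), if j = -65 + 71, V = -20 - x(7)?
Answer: -77799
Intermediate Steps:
y(u, s) = -24 - 3*s (y(u, s) = -3*(s + 8) = -3*(8 + s) = -24 - 3*s)
V = -27 (V = -20 - 1*7 = -20 - 7 = -27)
j = 6
j + 15*((y(-5, 2) + V)*(76 + 15)) = 6 + 15*(((-24 - 3*2) - 27)*(76 + 15)) = 6 + 15*(((-24 - 6) - 27)*91) = 6 + 15*((-30 - 27)*91) = 6 + 15*(-57*91) = 6 + 15*(-5187) = 6 - 77805 = -77799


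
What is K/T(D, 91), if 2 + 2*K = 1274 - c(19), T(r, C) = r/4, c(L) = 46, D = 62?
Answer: 1226/31 ≈ 39.548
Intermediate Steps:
T(r, C) = r/4 (T(r, C) = r*(¼) = r/4)
K = 613 (K = -1 + (1274 - 1*46)/2 = -1 + (1274 - 46)/2 = -1 + (½)*1228 = -1 + 614 = 613)
K/T(D, 91) = 613/(((¼)*62)) = 613/(31/2) = 613*(2/31) = 1226/31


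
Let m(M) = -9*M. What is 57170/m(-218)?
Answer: 28585/981 ≈ 29.139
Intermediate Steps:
57170/m(-218) = 57170/((-9*(-218))) = 57170/1962 = 57170*(1/1962) = 28585/981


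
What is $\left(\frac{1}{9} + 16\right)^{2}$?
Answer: $\frac{21025}{81} \approx 259.57$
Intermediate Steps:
$\left(\frac{1}{9} + 16\right)^{2} = \left(\frac{145}{9}\right)^{2} = \frac{21025}{81}$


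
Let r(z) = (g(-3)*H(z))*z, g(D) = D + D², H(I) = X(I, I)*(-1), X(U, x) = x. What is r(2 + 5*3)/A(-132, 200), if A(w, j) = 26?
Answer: -867/13 ≈ -66.692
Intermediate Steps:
H(I) = -I (H(I) = I*(-1) = -I)
r(z) = -6*z² (r(z) = ((-3*(1 - 3))*(-z))*z = ((-3*(-2))*(-z))*z = (6*(-z))*z = (-6*z)*z = -6*z²)
r(2 + 5*3)/A(-132, 200) = -6*(2 + 5*3)²/26 = -6*(2 + 15)²*(1/26) = -6*17²*(1/26) = -6*289*(1/26) = -1734*1/26 = -867/13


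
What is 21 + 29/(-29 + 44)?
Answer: 344/15 ≈ 22.933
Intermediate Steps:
21 + 29/(-29 + 44) = 21 + 29/15 = 344/15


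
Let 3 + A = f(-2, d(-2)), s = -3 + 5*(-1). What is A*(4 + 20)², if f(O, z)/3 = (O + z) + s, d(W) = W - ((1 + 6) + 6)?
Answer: -44928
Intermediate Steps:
s = -8 (s = -3 - 5 = -8)
d(W) = -13 + W (d(W) = W - (7 + 6) = W - 1*13 = W - 13 = -13 + W)
f(O, z) = -24 + 3*O + 3*z (f(O, z) = 3*((O + z) - 8) = 3*(-8 + O + z) = -24 + 3*O + 3*z)
A = -78 (A = -3 + (-24 + 3*(-2) + 3*(-13 - 2)) = -3 + (-24 - 6 + 3*(-15)) = -3 + (-24 - 6 - 45) = -3 - 75 = -78)
A*(4 + 20)² = -78*(4 + 20)² = -78*24² = -78*576 = -44928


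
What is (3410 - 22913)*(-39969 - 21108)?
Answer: 1191184731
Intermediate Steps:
(3410 - 22913)*(-39969 - 21108) = -19503*(-61077) = 1191184731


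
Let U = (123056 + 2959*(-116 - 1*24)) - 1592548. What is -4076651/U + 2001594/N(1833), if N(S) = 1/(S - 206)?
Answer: 6134614406096027/1883752 ≈ 3.2566e+9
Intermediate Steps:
N(S) = 1/(-206 + S)
U = -1883752 (U = (123056 + 2959*(-116 - 24)) - 1592548 = (123056 + 2959*(-140)) - 1592548 = (123056 - 414260) - 1592548 = -291204 - 1592548 = -1883752)
-4076651/U + 2001594/N(1833) = -4076651/(-1883752) + 2001594/(1/(-206 + 1833)) = -4076651*(-1/1883752) + 2001594/(1/1627) = 4076651/1883752 + 2001594/(1/1627) = 4076651/1883752 + 2001594*1627 = 4076651/1883752 + 3256593438 = 6134614406096027/1883752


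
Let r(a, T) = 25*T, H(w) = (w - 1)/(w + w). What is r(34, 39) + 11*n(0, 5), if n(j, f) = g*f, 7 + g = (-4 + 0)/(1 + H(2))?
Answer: 414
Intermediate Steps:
H(w) = (-1 + w)/(2*w) (H(w) = (-1 + w)/((2*w)) = (-1 + w)*(1/(2*w)) = (-1 + w)/(2*w))
g = -51/5 (g = -7 + (-4 + 0)/(1 + (1/2)*(-1 + 2)/2) = -7 - 4/(1 + (1/2)*(1/2)*1) = -7 - 4/(1 + 1/4) = -7 - 4/5/4 = -7 - 4*4/5 = -7 - 16/5 = -51/5 ≈ -10.200)
n(j, f) = -51*f/5
r(34, 39) + 11*n(0, 5) = 25*39 + 11*(-51/5*5) = 975 + 11*(-51) = 975 - 561 = 414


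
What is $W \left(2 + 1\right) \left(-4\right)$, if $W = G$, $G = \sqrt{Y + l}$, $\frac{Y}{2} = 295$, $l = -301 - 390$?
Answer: $- 12 i \sqrt{101} \approx - 120.6 i$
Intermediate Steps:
$l = -691$
$Y = 590$ ($Y = 2 \cdot 295 = 590$)
$G = i \sqrt{101}$ ($G = \sqrt{590 - 691} = \sqrt{-101} = i \sqrt{101} \approx 10.05 i$)
$W = i \sqrt{101} \approx 10.05 i$
$W \left(2 + 1\right) \left(-4\right) = i \sqrt{101} \left(2 + 1\right) \left(-4\right) = i \sqrt{101} \cdot 3 \left(-4\right) = i \sqrt{101} \left(-12\right) = - 12 i \sqrt{101}$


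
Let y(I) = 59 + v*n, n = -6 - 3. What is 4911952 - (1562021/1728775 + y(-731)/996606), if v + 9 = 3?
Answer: 8462837568460140499/1722907537650 ≈ 4.9120e+6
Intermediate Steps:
v = -6 (v = -9 + 3 = -6)
n = -9
y(I) = 113 (y(I) = 59 - 6*(-9) = 59 + 54 = 113)
4911952 - (1562021/1728775 + y(-731)/996606) = 4911952 - (1562021/1728775 + 113/996606) = 4911952 - 1*1556914852301/1722907537650 = 4911952 - 1556914852301/1722907537650 = 8462837568460140499/1722907537650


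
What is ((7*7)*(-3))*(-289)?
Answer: 42483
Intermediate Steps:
((7*7)*(-3))*(-289) = (49*(-3))*(-289) = -147*(-289) = 42483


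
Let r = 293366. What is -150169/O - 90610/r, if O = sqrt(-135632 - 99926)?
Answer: -45305/146683 + 150169*I*sqrt(235558)/235558 ≈ -0.30886 + 309.41*I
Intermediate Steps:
O = I*sqrt(235558) (O = sqrt(-235558) = I*sqrt(235558) ≈ 485.34*I)
-150169/O - 90610/r = -150169*(-I*sqrt(235558)/235558) - 90610/293366 = -(-150169)*I*sqrt(235558)/235558 - 90610*1/293366 = 150169*I*sqrt(235558)/235558 - 45305/146683 = -45305/146683 + 150169*I*sqrt(235558)/235558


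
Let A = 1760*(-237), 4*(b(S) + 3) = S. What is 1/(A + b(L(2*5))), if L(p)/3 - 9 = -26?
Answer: -4/1668543 ≈ -2.3973e-6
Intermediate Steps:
L(p) = -51 (L(p) = 27 + 3*(-26) = 27 - 78 = -51)
b(S) = -3 + S/4
A = -417120
1/(A + b(L(2*5))) = 1/(-417120 + (-3 + (¼)*(-51))) = 1/(-417120 + (-3 - 51/4)) = 1/(-417120 - 63/4) = 1/(-1668543/4) = -4/1668543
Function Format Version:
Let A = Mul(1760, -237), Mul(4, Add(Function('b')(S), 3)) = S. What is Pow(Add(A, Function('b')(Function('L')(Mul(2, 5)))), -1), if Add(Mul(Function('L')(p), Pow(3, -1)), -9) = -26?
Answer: Rational(-4, 1668543) ≈ -2.3973e-6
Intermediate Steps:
Function('L')(p) = -51 (Function('L')(p) = Add(27, Mul(3, -26)) = Add(27, -78) = -51)
Function('b')(S) = Add(-3, Mul(Rational(1, 4), S))
A = -417120
Pow(Add(A, Function('b')(Function('L')(Mul(2, 5)))), -1) = Pow(Add(-417120, Add(-3, Mul(Rational(1, 4), -51))), -1) = Pow(Add(-417120, Add(-3, Rational(-51, 4))), -1) = Pow(Add(-417120, Rational(-63, 4)), -1) = Pow(Rational(-1668543, 4), -1) = Rational(-4, 1668543)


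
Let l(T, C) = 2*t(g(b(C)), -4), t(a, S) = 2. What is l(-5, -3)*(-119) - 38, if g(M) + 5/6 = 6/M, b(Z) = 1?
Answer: -514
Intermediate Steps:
g(M) = -⅚ + 6/M
l(T, C) = 4 (l(T, C) = 2*2 = 4)
l(-5, -3)*(-119) - 38 = 4*(-119) - 38 = -476 - 38 = -514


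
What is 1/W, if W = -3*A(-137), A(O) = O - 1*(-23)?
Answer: 1/342 ≈ 0.0029240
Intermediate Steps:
A(O) = 23 + O (A(O) = O + 23 = 23 + O)
W = 342 (W = -3*(23 - 137) = -3*(-114) = 342)
1/W = 1/342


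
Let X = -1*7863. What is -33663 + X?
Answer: -41526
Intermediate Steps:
X = -7863
-33663 + X = -33663 - 7863 = -41526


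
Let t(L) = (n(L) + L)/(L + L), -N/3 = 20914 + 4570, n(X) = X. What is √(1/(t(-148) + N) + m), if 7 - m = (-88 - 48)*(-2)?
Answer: 2*I*√387215064429/76451 ≈ 16.279*I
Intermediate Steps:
N = -76452 (N = -3*(20914 + 4570) = -3*25484 = -76452)
t(L) = 1 (t(L) = (L + L)/(L + L) = (2*L)/((2*L)) = (2*L)*(1/(2*L)) = 1)
m = -265 (m = 7 - (-88 - 48)*(-2) = 7 - (-136)*(-2) = 7 - 1*272 = 7 - 272 = -265)
√(1/(t(-148) + N) + m) = √(1/(1 - 76452) - 265) = √(1/(-76451) - 265) = √(-1/76451 - 265) = √(-20259516/76451) = 2*I*√387215064429/76451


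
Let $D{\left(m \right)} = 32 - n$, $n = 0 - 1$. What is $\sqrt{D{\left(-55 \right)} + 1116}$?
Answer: $\sqrt{1149} \approx 33.897$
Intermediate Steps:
$n = -1$ ($n = 0 - 1 = -1$)
$D{\left(m \right)} = 33$ ($D{\left(m \right)} = 32 - -1 = 32 + 1 = 33$)
$\sqrt{D{\left(-55 \right)} + 1116} = \sqrt{33 + 1116} = \sqrt{1149}$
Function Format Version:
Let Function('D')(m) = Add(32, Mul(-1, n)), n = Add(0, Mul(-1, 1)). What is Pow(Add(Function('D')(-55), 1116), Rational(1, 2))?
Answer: Pow(1149, Rational(1, 2)) ≈ 33.897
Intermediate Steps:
n = -1 (n = Add(0, -1) = -1)
Function('D')(m) = 33 (Function('D')(m) = Add(32, Mul(-1, -1)) = Add(32, 1) = 33)
Pow(Add(Function('D')(-55), 1116), Rational(1, 2)) = Pow(Add(33, 1116), Rational(1, 2)) = Pow(1149, Rational(1, 2))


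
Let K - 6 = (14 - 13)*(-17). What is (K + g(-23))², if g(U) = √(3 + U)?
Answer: 101 - 44*I*√5 ≈ 101.0 - 98.387*I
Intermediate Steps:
K = -11 (K = 6 + (14 - 13)*(-17) = 6 + 1*(-17) = 6 - 17 = -11)
(K + g(-23))² = (-11 + √(3 - 23))² = (-11 + √(-20))² = (-11 + 2*I*√5)²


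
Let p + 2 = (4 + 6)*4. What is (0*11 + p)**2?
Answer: 1444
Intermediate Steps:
p = 38 (p = -2 + (4 + 6)*4 = -2 + 10*4 = -2 + 40 = 38)
(0*11 + p)**2 = (0*11 + 38)**2 = (0 + 38)**2 = 38**2 = 1444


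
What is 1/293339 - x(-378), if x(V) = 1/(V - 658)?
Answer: 294375/303899204 ≈ 0.00096866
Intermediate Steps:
x(V) = 1/(-658 + V)
1/293339 - x(-378) = 1/293339 - 1/(-658 - 378) = 1/293339 - 1/(-1036) = 1/293339 - 1*(-1/1036) = 1/293339 + 1/1036 = 294375/303899204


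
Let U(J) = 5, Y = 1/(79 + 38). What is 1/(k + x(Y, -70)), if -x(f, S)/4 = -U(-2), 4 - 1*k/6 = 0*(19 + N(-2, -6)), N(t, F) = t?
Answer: 1/44 ≈ 0.022727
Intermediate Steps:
Y = 1/117 ≈ 0.0085470
k = 24 (k = 24 - 0*(19 - 2) = 24 - 0*17 = 24 - 6*0 = 24 + 0 = 24)
x(f, S) = 20 (x(f, S) = -(-4)*5 = -4*(-5) = 20)
1/(k + x(Y, -70)) = 1/(24 + 20) = 1/44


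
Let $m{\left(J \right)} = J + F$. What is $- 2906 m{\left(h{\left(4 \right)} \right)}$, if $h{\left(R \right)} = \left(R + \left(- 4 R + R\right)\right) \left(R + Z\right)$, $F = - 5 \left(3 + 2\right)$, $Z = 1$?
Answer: $188890$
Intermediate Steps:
$F = -25$ ($F = \left(-5\right) 5 = -25$)
$h{\left(R \right)} = - 2 R \left(1 + R\right)$ ($h{\left(R \right)} = \left(R + \left(- 4 R + R\right)\right) \left(R + 1\right) = \left(R - 3 R\right) \left(1 + R\right) = - 2 R \left(1 + R\right)$)
$m{\left(J \right)} = -25 + J$ ($m{\left(J \right)} = J - 25 = -25 + J$)
$- 2906 m{\left(h{\left(4 \right)} \right)} = - 2906 \left(-25 - 8 \left(1 + 4\right)\right) = - 2906 \left(-25 - 8 \cdot 5\right) = - 2906 \left(-25 - 40\right) = \left(-2906\right) \left(-65\right) = 188890$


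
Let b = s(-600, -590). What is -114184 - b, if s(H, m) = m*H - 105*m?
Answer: -530134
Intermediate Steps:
s(H, m) = -105*m + H*m (s(H, m) = H*m - 105*m = -105*m + H*m)
b = 415950 (b = -590*(-105 - 600) = -590*(-705) = 415950)
-114184 - b = -114184 - 1*415950 = -114184 - 415950 = -530134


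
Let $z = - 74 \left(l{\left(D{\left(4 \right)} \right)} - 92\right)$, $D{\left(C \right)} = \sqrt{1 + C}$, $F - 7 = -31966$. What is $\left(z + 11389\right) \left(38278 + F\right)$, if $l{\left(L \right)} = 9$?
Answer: $110778389$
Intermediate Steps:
$F = -31959$ ($F = 7 - 31966 = -31959$)
$z = 6142$ ($z = - 74 \left(9 - 92\right) = \left(-74\right) \left(-83\right) = 6142$)
$\left(z + 11389\right) \left(38278 + F\right) = \left(6142 + 11389\right) \left(38278 - 31959\right) = 17531 \cdot 6319 = 110778389$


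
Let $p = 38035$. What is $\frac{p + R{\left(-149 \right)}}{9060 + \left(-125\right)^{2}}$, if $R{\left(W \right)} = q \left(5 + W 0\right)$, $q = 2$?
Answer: $\frac{7609}{4937} \approx 1.5412$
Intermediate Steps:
$R{\left(W \right)} = 10$ ($R{\left(W \right)} = 2 \left(5 + W 0\right) = 2 \left(5 + 0\right) = 2 \cdot 5 = 10$)
$\frac{p + R{\left(-149 \right)}}{9060 + \left(-125\right)^{2}} = \frac{38035 + 10}{9060 + \left(-125\right)^{2}} = \frac{38045}{9060 + 15625} = \frac{38045}{24685} = 38045 \cdot \frac{1}{24685} = \frac{7609}{4937}$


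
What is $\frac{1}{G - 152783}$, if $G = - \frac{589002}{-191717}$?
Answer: $- \frac{191717}{29290509409} \approx -6.5454 \cdot 10^{-6}$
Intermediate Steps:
$G = \frac{589002}{191717}$ ($G = \left(-589002\right) \left(- \frac{1}{191717}\right) = \frac{589002}{191717} \approx 3.0722$)
$\frac{1}{G - 152783} = \frac{1}{\frac{589002}{191717} - 152783} = \frac{1}{- \frac{29290509409}{191717}} = - \frac{191717}{29290509409}$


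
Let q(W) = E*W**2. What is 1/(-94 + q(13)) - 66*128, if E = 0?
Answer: -794113/94 ≈ -8448.0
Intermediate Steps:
q(W) = 0 (q(W) = 0*W**2 = 0)
1/(-94 + q(13)) - 66*128 = 1/(-94 + 0) - 66*128 = 1/(-94) - 8448 = -1/94 - 8448 = -794113/94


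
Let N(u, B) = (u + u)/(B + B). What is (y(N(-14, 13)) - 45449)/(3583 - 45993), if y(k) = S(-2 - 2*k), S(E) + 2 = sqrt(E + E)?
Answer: 45451/42410 - sqrt(13)/275665 ≈ 1.0717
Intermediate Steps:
N(u, B) = u/B (N(u, B) = (2*u)/((2*B)) = (2*u)*(1/(2*B)) = u/B)
S(E) = -2 + sqrt(2)*sqrt(E) (S(E) = -2 + sqrt(E + E) = -2 + sqrt(2*E) = -2 + sqrt(2)*sqrt(E))
y(k) = -2 + sqrt(2)*sqrt(-2 - 2*k)
(y(N(-14, 13)) - 45449)/(3583 - 45993) = ((-2 + 2*sqrt(-1 - (-14)/13)) - 45449)/(3583 - 45993) = ((-2 + 2*sqrt(-1 - (-14)/13)) - 45449)/(-42410) = ((-2 + 2*sqrt(-1 - 1*(-14/13))) - 45449)*(-1/42410) = ((-2 + 2*sqrt(-1 + 14/13)) - 45449)*(-1/42410) = ((-2 + 2*sqrt(1/13)) - 45449)*(-1/42410) = ((-2 + 2*(sqrt(13)/13)) - 45449)*(-1/42410) = ((-2 + 2*sqrt(13)/13) - 45449)*(-1/42410) = (-45451 + 2*sqrt(13)/13)*(-1/42410) = 45451/42410 - sqrt(13)/275665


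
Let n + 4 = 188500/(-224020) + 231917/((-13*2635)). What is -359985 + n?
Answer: -138127191762887/383690255 ≈ -3.6000e+5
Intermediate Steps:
n = -4455316712/383690255 (n = -4 + (188500/(-224020) + 231917/((-13*2635))) = -4 + (188500*(-1/224020) + 231917/(-34255)) = -4 + (-9425/11201 + 231917*(-1/34255)) = -4 + (-9425/11201 - 231917/34255) = -4 - 2920555692/383690255 = -4455316712/383690255 ≈ -11.612)
-359985 + n = -359985 - 4455316712/383690255 = -138127191762887/383690255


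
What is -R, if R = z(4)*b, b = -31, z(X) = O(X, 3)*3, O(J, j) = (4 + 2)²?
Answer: 3348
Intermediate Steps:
O(J, j) = 36 (O(J, j) = 6² = 36)
z(X) = 108 (z(X) = 36*3 = 108)
R = -3348 (R = 108*(-31) = -3348)
-R = -1*(-3348) = 3348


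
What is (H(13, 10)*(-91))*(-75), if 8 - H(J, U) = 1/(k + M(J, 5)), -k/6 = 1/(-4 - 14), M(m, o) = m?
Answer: 432705/8 ≈ 54088.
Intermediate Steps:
k = 1/3 (k = -6/(-4 - 14) = -6/(-18) = -6*(-1/18) = 1/3 ≈ 0.33333)
H(J, U) = 8 - 1/(1/3 + J)
(H(13, 10)*(-91))*(-75) = (((5 + 24*13)/(1 + 3*13))*(-91))*(-75) = (((5 + 312)/(1 + 39))*(-91))*(-75) = ((317/40)*(-91))*(-75) = -28847/40*(-75) = 432705/8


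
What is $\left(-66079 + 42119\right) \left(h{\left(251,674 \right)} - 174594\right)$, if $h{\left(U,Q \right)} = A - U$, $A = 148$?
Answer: $4185740120$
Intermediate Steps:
$h{\left(U,Q \right)} = 148 - U$
$\left(-66079 + 42119\right) \left(h{\left(251,674 \right)} - 174594\right) = \left(-66079 + 42119\right) \left(\left(148 - 251\right) - 174594\right) = - 23960 \left(\left(148 - 251\right) - 174594\right) = - 23960 \left(-103 - 174594\right) = \left(-23960\right) \left(-174697\right) = 4185740120$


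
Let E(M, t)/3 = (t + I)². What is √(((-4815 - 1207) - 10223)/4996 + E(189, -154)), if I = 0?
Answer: √443943514587/2498 ≈ 266.73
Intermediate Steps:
E(M, t) = 3*t² (E(M, t) = 3*(t + 0)² = 3*t²)
√(((-4815 - 1207) - 10223)/4996 + E(189, -154)) = √(((-4815 - 1207) - 10223)/4996 + 3*(-154)²) = √((-6022 - 10223)*(1/4996) + 3*23716) = √(-16245*1/4996 + 71148) = √(-16245/4996 + 71148) = √(355439163/4996) = √443943514587/2498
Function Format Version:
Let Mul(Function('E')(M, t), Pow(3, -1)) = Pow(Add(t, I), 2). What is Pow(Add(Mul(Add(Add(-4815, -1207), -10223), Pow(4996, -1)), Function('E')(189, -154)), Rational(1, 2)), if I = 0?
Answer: Mul(Rational(1, 2498), Pow(443943514587, Rational(1, 2))) ≈ 266.73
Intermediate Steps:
Function('E')(M, t) = Mul(3, Pow(t, 2)) (Function('E')(M, t) = Mul(3, Pow(Add(t, 0), 2)) = Mul(3, Pow(t, 2)))
Pow(Add(Mul(Add(Add(-4815, -1207), -10223), Pow(4996, -1)), Function('E')(189, -154)), Rational(1, 2)) = Pow(Add(Mul(Add(Add(-4815, -1207), -10223), Pow(4996, -1)), Mul(3, Pow(-154, 2))), Rational(1, 2)) = Pow(Add(Mul(Add(-6022, -10223), Rational(1, 4996)), Mul(3, 23716)), Rational(1, 2)) = Pow(Add(Mul(-16245, Rational(1, 4996)), 71148), Rational(1, 2)) = Pow(Add(Rational(-16245, 4996), 71148), Rational(1, 2)) = Pow(Rational(355439163, 4996), Rational(1, 2)) = Mul(Rational(1, 2498), Pow(443943514587, Rational(1, 2)))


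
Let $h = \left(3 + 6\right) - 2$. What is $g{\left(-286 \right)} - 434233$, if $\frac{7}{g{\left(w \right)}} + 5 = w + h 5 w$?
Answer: $- \frac{4473034140}{10301} \approx -4.3423 \cdot 10^{5}$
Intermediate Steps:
$h = 7$ ($h = 9 - 2 = 7$)
$g{\left(w \right)} = \frac{7}{-5 + 36 w}$ ($g{\left(w \right)} = \frac{7}{-5 + \left(w + 7 \cdot 5 w\right)} = \frac{7}{-5 + \left(w + 35 w\right)} = \frac{7}{-5 + 36 w}$)
$g{\left(-286 \right)} - 434233 = \frac{7}{-5 + 36 \left(-286\right)} - 434233 = \frac{7}{-5 - 10296} - 434233 = \frac{7}{-10301} - 434233 = 7 \left(- \frac{1}{10301}\right) - 434233 = - \frac{7}{10301} - 434233 = - \frac{4473034140}{10301}$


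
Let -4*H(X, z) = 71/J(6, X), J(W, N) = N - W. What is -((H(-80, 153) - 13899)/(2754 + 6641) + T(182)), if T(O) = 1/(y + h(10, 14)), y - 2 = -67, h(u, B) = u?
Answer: 53239411/35550680 ≈ 1.4976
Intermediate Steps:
H(X, z) = -71/(4*(-6 + X)) (H(X, z) = -71/(4*(X - 1*6)) = -71/(4*(X - 6)) = -71/(4*(-6 + X)))
y = -65 (y = 2 - 67 = -65)
T(O) = -1/55 (T(O) = 1/(-65 + 10) = 1/(-55) = -1/55)
-((H(-80, 153) - 13899)/(2754 + 6641) + T(182)) = -((-71/(-24 + 4*(-80)) - 13899)/(2754 + 6641) - 1/55) = -((-71/(-24 - 320) - 13899)/9395 - 1/55) = -((-71/(-344) - 13899)*(1/9395) - 1/55) = -((-71*(-1/344) - 13899)*(1/9395) - 1/55) = -((71/344 - 13899)*(1/9395) - 1/55) = -(-4781185/344*1/9395 - 1/55) = -(-956237/646376 - 1/55) = -1*(-53239411/35550680) = 53239411/35550680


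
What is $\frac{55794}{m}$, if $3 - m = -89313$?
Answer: $\frac{9299}{14886} \approx 0.62468$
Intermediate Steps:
$m = 89316$ ($m = 3 - -89313 = 3 + 89313 = 89316$)
$\frac{55794}{m} = \frac{55794}{89316} = 55794 \cdot \frac{1}{89316} = \frac{9299}{14886}$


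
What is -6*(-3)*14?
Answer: 252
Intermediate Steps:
-6*(-3)*14 = 18*14 = 252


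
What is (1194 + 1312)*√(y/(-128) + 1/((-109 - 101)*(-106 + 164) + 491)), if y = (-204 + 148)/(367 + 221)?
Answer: 179*√2539376805/140268 ≈ 64.307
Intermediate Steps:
y = -2/21 (y = -56/588 = -56*1/588 = -2/21 ≈ -0.095238)
(1194 + 1312)*√(y/(-128) + 1/((-109 - 101)*(-106 + 164) + 491)) = (1194 + 1312)*√(-2/21/(-128) + 1/((-109 - 101)*(-106 + 164) + 491)) = 2506*√(-2/21*(-1/128) + 1/(-210*58 + 491)) = 2506*√(1/1344 + 1/(-12180 + 491)) = 2506*√(1/1344 + 1/(-11689)) = 2506*√(1/1344 - 1/11689) = 2506*√(10345/15710016) = 2506*(√2539376805/1963752) = 179*√2539376805/140268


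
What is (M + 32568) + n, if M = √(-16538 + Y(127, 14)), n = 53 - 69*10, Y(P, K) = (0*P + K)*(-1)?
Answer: 31931 + 2*I*√4138 ≈ 31931.0 + 128.65*I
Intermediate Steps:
Y(P, K) = -K (Y(P, K) = (0 + K)*(-1) = K*(-1) = -K)
n = -637 (n = 53 - 690 = -637)
M = 2*I*√4138 (M = √(-16538 - 1*14) = √(-16538 - 14) = √(-16552) = 2*I*√4138 ≈ 128.65*I)
(M + 32568) + n = (2*I*√4138 + 32568) - 637 = (32568 + 2*I*√4138) - 637 = 31931 + 2*I*√4138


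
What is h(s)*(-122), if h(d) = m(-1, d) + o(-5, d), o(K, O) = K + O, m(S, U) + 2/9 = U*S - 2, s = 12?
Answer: 7930/9 ≈ 881.11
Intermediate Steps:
m(S, U) = -20/9 + S*U (m(S, U) = -2/9 + (U*S - 2) = -2/9 + (S*U - 2) = -2/9 + (-2 + S*U) = -20/9 + S*U)
h(d) = -65/9 (h(d) = (-20/9 - d) + (-5 + d) = -65/9)
h(s)*(-122) = -65/9*(-122) = 7930/9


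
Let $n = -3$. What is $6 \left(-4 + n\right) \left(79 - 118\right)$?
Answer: $1638$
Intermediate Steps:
$6 \left(-4 + n\right) \left(79 - 118\right) = 6 \left(-4 - 3\right) \left(79 - 118\right) = 6 \left(-7\right) \left(-39\right) = \left(-42\right) \left(-39\right) = 1638$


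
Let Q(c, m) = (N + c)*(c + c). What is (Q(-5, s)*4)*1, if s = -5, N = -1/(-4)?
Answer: 190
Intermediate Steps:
N = ¼ (N = -1*(-¼) = ¼ ≈ 0.25000)
Q(c, m) = 2*c*(¼ + c) (Q(c, m) = (¼ + c)*(c + c) = (¼ + c)*(2*c) = 2*c*(¼ + c))
(Q(-5, s)*4)*1 = (((½)*(-5)*(1 + 4*(-5)))*4)*1 = (((½)*(-5)*(1 - 20))*4)*1 = (((½)*(-5)*(-19))*4)*1 = ((95/2)*4)*1 = 190*1 = 190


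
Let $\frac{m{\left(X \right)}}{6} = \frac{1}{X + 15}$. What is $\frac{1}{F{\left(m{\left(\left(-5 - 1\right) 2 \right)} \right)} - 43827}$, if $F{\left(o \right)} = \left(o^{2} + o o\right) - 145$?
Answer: $- \frac{1}{43964} \approx -2.2746 \cdot 10^{-5}$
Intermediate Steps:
$m{\left(X \right)} = \frac{6}{15 + X}$ ($m{\left(X \right)} = \frac{6}{X + 15} = \frac{6}{15 + X}$)
$F{\left(o \right)} = -145 + 2 o^{2}$ ($F{\left(o \right)} = \left(o^{2} + o^{2}\right) - 145 = 2 o^{2} - 145 = -145 + 2 o^{2}$)
$\frac{1}{F{\left(m{\left(\left(-5 - 1\right) 2 \right)} \right)} - 43827} = \frac{1}{\left(-145 + 2 \left(\frac{6}{15 + \left(-5 - 1\right) 2}\right)^{2}\right) - 43827} = \frac{1}{\left(-145 + 2 \left(\frac{6}{15 - 12}\right)^{2}\right) - 43827} = \frac{1}{\left(-145 + 2 \left(\frac{6}{3}\right)^{2}\right) - 43827} = \frac{1}{\left(-145 + 2 \left(6 \cdot \frac{1}{3}\right)^{2}\right) - 43827} = \frac{1}{\left(-145 + 2 \cdot 2^{2}\right) - 43827} = \frac{1}{\left(-145 + 2 \cdot 4\right) - 43827} = \frac{1}{\left(-145 + 8\right) - 43827} = \frac{1}{-137 - 43827} = \frac{1}{-43964} = - \frac{1}{43964}$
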